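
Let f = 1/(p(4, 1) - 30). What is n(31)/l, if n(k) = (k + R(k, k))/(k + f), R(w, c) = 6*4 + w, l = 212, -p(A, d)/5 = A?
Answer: 1075/82097 ≈ 0.013094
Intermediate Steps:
p(A, d) = -5*A
R(w, c) = 24 + w
f = -1/50 (f = 1/(-5*4 - 30) = 1/(-20 - 30) = 1/(-50) = -1/50 ≈ -0.020000)
n(k) = (24 + 2*k)/(-1/50 + k) (n(k) = (k + (24 + k))/(k - 1/50) = (24 + 2*k)/(-1/50 + k))
n(31)/l = (100*(12 + 31)/(-1 + 50*31))/212 = (100*43/(-1 + 1550))*(1/212) = (100*43/1549)*(1/212) = (100*(1/1549)*43)*(1/212) = (4300/1549)*(1/212) = 1075/82097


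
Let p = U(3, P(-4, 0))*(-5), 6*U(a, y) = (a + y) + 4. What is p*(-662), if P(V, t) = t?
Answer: 11585/3 ≈ 3861.7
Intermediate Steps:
U(a, y) = ⅔ + a/6 + y/6 (U(a, y) = ((a + y) + 4)/6 = (4 + a + y)/6 = ⅔ + a/6 + y/6)
p = -35/6 (p = (⅔ + (⅙)*3 + (⅙)*0)*(-5) = (⅔ + ½ + 0)*(-5) = (7/6)*(-5) = -35/6 ≈ -5.8333)
p*(-662) = -35/6*(-662) = 11585/3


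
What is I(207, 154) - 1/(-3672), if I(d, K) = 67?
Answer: 246025/3672 ≈ 67.000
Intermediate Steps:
I(207, 154) - 1/(-3672) = 67 - 1/(-3672) = 67 - 1*(-1/3672) = 67 + 1/3672 = 246025/3672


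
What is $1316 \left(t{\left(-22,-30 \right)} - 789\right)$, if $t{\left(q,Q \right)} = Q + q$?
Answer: $-1106756$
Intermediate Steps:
$1316 \left(t{\left(-22,-30 \right)} - 789\right) = 1316 \left(\left(-30 - 22\right) - 789\right) = 1316 \left(-52 - 789\right) = 1316 \left(-841\right) = -1106756$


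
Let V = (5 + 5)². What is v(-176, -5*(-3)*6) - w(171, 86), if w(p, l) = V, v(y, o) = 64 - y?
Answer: 140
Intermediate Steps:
V = 100 (V = 10² = 100)
w(p, l) = 100
v(-176, -5*(-3)*6) - w(171, 86) = (64 - 1*(-176)) - 1*100 = (64 + 176) - 100 = 240 - 100 = 140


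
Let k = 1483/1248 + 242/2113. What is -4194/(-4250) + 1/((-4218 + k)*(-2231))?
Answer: 52021700250938259/52716309549562375 ≈ 0.98682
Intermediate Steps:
k = 3435595/2637024 (k = 1483*(1/1248) + 242*(1/2113) = 1483/1248 + 242/2113 = 3435595/2637024 ≈ 1.3028)
-4194/(-4250) + 1/((-4218 + k)*(-2231)) = -4194/(-4250) + 1/((-4218 + 3435595/2637024)*(-2231)) = -4194*(-1/4250) - 1/2231/(-11119531637/2637024) = 2097/2125 - 2637024/11119531637*(-1/2231) = 2097/2125 + 2637024/24807675082147 = 52021700250938259/52716309549562375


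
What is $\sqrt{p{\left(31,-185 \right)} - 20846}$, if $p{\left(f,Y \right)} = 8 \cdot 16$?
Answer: $3 i \sqrt{2302} \approx 143.94 i$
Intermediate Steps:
$p{\left(f,Y \right)} = 128$
$\sqrt{p{\left(31,-185 \right)} - 20846} = \sqrt{128 - 20846} = \sqrt{-20718} = 3 i \sqrt{2302}$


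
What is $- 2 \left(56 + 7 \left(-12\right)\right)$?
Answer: $56$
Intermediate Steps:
$- 2 \left(56 + 7 \left(-12\right)\right) = - 2 \left(56 - 84\right) = \left(-2\right) \left(-28\right) = 56$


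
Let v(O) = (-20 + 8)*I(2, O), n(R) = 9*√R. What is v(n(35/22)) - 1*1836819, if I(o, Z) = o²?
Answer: -1836867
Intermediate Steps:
v(O) = -48 (v(O) = (-20 + 8)*2² = -12*4 = -48)
v(n(35/22)) - 1*1836819 = -48 - 1*1836819 = -48 - 1836819 = -1836867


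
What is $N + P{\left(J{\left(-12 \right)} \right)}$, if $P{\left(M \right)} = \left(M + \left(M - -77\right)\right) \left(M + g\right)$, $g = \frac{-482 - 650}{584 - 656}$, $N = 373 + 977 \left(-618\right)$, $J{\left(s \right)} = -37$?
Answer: $- \frac{3620861}{6} \approx -6.0348 \cdot 10^{5}$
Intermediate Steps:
$N = -603413$ ($N = 373 - 603786 = -603413$)
$g = \frac{283}{18}$ ($g = - \frac{1132}{-72} = \left(-1132\right) \left(- \frac{1}{72}\right) = \frac{283}{18} \approx 15.722$)
$P{\left(M \right)} = \left(77 + 2 M\right) \left(\frac{283}{18} + M\right)$ ($P{\left(M \right)} = \left(M + \left(M - -77\right)\right) \left(M + \frac{283}{18}\right) = \left(M + \left(M + 77\right)\right) \left(\frac{283}{18} + M\right) = \left(M + \left(77 + M\right)\right) \left(\frac{283}{18} + M\right) = \left(77 + 2 M\right) \left(\frac{283}{18} + M\right)$)
$N + P{\left(J{\left(-12 \right)} \right)} = -603413 + \left(\frac{21791}{18} + 2 \left(-37\right)^{2} + \frac{976}{9} \left(-37\right)\right) = -603413 + \left(\frac{21791}{18} + 2 \cdot 1369 - \frac{36112}{9}\right) = -603413 + \left(\frac{21791}{18} + 2738 - \frac{36112}{9}\right) = -603413 - \frac{383}{6} = - \frac{3620861}{6}$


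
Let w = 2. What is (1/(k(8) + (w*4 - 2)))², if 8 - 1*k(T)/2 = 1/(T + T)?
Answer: 64/30625 ≈ 0.0020898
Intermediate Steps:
k(T) = 16 - 1/T (k(T) = 16 - 2/(T + T) = 16 - 2*1/(2*T) = 16 - 1/T)
(1/(k(8) + (w*4 - 2)))² = (1/((16 - 1/8) + (2*4 - 2)))² = (1/((16 - 1*⅛) + (8 - 2)))² = (1/((16 - ⅛) + 6))² = (1/(127/8 + 6))² = (1/(175/8))² = (8/175)² = 64/30625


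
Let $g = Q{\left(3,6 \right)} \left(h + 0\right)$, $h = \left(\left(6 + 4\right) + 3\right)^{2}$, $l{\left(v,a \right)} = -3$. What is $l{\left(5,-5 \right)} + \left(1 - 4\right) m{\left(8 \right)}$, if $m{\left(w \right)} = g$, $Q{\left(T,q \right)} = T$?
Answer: $-1524$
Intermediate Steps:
$h = 169$ ($h = \left(10 + 3\right)^{2} = 13^{2} = 169$)
$g = 507$ ($g = 3 \left(169 + 0\right) = 3 \cdot 169 = 507$)
$m{\left(w \right)} = 507$
$l{\left(5,-5 \right)} + \left(1 - 4\right) m{\left(8 \right)} = -3 + \left(1 - 4\right) 507 = -3 - 1521 = -1524$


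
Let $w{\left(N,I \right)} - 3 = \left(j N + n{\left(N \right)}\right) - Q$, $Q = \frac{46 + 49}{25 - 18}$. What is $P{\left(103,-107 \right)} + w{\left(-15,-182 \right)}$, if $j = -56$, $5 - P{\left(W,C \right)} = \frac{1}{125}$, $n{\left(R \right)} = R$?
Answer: $\frac{716993}{875} \approx 819.42$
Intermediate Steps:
$Q = \frac{95}{7} \approx 13.571$
$P{\left(W,C \right)} = \frac{624}{125}$ ($P{\left(W,C \right)} = 5 - \frac{1}{125} = \frac{624}{125}$)
$w{\left(N,I \right)} = - \frac{74}{7} - 55 N$ ($w{\left(N,I \right)} = 3 + \left(\left(- 56 N + N\right) - \frac{95}{7}\right) = 3 - \left(\frac{95}{7} + 55 N\right) = - \frac{74}{7} - 55 N$)
$P{\left(103,-107 \right)} + w{\left(-15,-182 \right)} = \frac{624}{125} - - \frac{5701}{7} = \frac{624}{125} + \left(- \frac{74}{7} + 825\right) = \frac{624}{125} + \frac{5701}{7} = \frac{716993}{875}$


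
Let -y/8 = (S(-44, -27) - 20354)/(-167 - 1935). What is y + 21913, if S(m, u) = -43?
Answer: 22948975/1051 ≈ 21835.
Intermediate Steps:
y = -81588/1051 (y = -8*(-43 - 20354)/(-167 - 1935) = -(-163176)/(-2102) = -(-163176)*(-1)/2102 = -8*20397/2102 = -81588/1051 ≈ -77.629)
y + 21913 = -81588/1051 + 21913 = 22948975/1051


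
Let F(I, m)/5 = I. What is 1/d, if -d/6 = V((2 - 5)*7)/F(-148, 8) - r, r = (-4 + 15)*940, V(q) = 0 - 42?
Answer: 185/11477337 ≈ 1.6119e-5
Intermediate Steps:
F(I, m) = 5*I
V(q) = -42
r = 10340 (r = 11*940 = 10340)
d = 11477337/185 (d = -6*(-42/(5*(-148)) - 1*10340) = -6*(-42/(-740) - 10340) = -6*(-42*(-1/740) - 10340) = -6*(21/370 - 10340) = -6*(-3825779/370) = 11477337/185 ≈ 62040.)
1/d = 1/(11477337/185) = 185/11477337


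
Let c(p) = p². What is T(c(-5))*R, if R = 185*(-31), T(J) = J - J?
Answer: 0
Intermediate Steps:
T(J) = 0
R = -5735
T(c(-5))*R = 0*(-5735) = 0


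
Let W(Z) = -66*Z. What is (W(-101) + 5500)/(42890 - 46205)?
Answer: -12166/3315 ≈ -3.6700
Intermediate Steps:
(W(-101) + 5500)/(42890 - 46205) = (-66*(-101) + 5500)/(42890 - 46205) = (6666 + 5500)/(-3315) = 12166*(-1/3315) = -12166/3315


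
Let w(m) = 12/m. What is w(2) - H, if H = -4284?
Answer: 4290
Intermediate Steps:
w(2) - H = 12/2 - 1*(-4284) = 12*(½) + 4284 = 6 + 4284 = 4290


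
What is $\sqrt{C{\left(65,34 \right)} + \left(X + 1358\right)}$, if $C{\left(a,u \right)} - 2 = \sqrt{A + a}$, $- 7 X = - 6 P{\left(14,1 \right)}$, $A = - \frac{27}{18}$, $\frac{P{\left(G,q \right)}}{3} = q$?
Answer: $\frac{\sqrt{267064 + 98 \sqrt{254}}}{14} \approx 37.021$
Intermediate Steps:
$P{\left(G,q \right)} = 3 q$
$A = - \frac{3}{2}$ ($A = \left(-27\right) \frac{1}{18} = - \frac{3}{2} \approx -1.5$)
$X = \frac{18}{7}$ ($X = - \frac{\left(-6\right) 3 \cdot 1}{7} = - \frac{\left(-6\right) 3}{7} = \left(- \frac{1}{7}\right) \left(-18\right) = \frac{18}{7} \approx 2.5714$)
$C{\left(a,u \right)} = 2 + \sqrt{- \frac{3}{2} + a}$
$\sqrt{C{\left(65,34 \right)} + \left(X + 1358\right)} = \sqrt{\left(2 + \frac{\sqrt{-6 + 4 \cdot 65}}{2}\right) + \left(\frac{18}{7} + 1358\right)} = \sqrt{\left(2 + \frac{\sqrt{-6 + 260}}{2}\right) + \frac{9524}{7}} = \sqrt{\left(2 + \frac{\sqrt{254}}{2}\right) + \frac{9524}{7}} = \sqrt{\frac{9538}{7} + \frac{\sqrt{254}}{2}}$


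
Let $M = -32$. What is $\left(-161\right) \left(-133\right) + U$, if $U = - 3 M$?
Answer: $21509$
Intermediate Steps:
$U = 96$ ($U = \left(-3\right) \left(-32\right) = 96$)
$\left(-161\right) \left(-133\right) + U = \left(-161\right) \left(-133\right) + 96 = 21413 + 96 = 21509$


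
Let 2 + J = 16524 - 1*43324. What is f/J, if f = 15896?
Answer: -7948/13401 ≈ -0.59309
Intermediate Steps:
J = -26802 (J = -2 + (16524 - 1*43324) = -2 + (16524 - 43324) = -2 - 26800 = -26802)
f/J = 15896/(-26802) = 15896*(-1/26802) = -7948/13401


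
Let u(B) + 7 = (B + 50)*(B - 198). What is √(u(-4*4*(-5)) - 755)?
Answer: I*√16102 ≈ 126.89*I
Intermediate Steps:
u(B) = -7 + (-198 + B)*(50 + B) (u(B) = -7 + (B + 50)*(B - 198) = -7 + (50 + B)*(-198 + B) = -7 + (-198 + B)*(50 + B))
√(u(-4*4*(-5)) - 755) = √((-9907 + (-4*4*(-5))² - 148*(-4*4)*(-5)) - 755) = √((-9907 + (-16*(-5))² - (-2368)*(-5)) - 755) = √((-9907 + 80² - 148*80) - 755) = √((-9907 + 6400 - 11840) - 755) = √(-15347 - 755) = √(-16102) = I*√16102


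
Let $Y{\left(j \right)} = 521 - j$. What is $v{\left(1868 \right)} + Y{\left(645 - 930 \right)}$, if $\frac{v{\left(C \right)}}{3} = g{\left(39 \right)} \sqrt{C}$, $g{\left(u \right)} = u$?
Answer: $806 + 234 \sqrt{467} \approx 5862.8$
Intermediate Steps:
$v{\left(C \right)} = 117 \sqrt{C}$ ($v{\left(C \right)} = 3 \cdot 39 \sqrt{C} = 117 \sqrt{C}$)
$v{\left(1868 \right)} + Y{\left(645 - 930 \right)} = 117 \sqrt{1868} + \left(521 - \left(645 - 930\right)\right) = 117 \cdot 2 \sqrt{467} + \left(521 - \left(645 - 930\right)\right) = 234 \sqrt{467} + \left(521 - -285\right) = 234 \sqrt{467} + \left(521 + 285\right) = 234 \sqrt{467} + 806 = 806 + 234 \sqrt{467}$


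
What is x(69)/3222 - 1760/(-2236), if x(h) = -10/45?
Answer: 6379001/8104941 ≈ 0.78705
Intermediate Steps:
x(h) = -2/9 (x(h) = -10*1/45 = -2/9)
x(69)/3222 - 1760/(-2236) = -2/9/3222 - 1760/(-2236) = -2/9*1/3222 - 1760*(-1/2236) = -1/14499 + 440/559 = 6379001/8104941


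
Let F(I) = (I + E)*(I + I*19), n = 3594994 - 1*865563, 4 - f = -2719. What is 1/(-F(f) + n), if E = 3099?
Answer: -1/314336689 ≈ -3.1813e-9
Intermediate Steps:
f = 2723 (f = 4 - 1*(-2719) = 4 + 2719 = 2723)
n = 2729431 (n = 3594994 - 865563 = 2729431)
F(I) = 20*I*(3099 + I) (F(I) = (I + 3099)*(I + I*19) = (3099 + I)*(I + 19*I) = (3099 + I)*(20*I) = 20*I*(3099 + I))
1/(-F(f) + n) = 1/(-20*2723*(3099 + 2723) + 2729431) = 1/(-20*2723*5822 + 2729431) = 1/(-1*317066120 + 2729431) = 1/(-317066120 + 2729431) = 1/(-314336689) = -1/314336689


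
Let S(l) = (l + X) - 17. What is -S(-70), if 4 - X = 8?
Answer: 91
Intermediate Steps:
X = -4 (X = 4 - 1*8 = 4 - 8 = -4)
S(l) = -21 + l (S(l) = (l - 4) - 17 = (-4 + l) - 17 = -21 + l)
-S(-70) = -(-21 - 70) = -1*(-91) = 91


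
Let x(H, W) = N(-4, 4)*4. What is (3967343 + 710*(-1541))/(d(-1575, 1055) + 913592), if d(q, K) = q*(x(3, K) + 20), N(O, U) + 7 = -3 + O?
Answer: 2873233/970292 ≈ 2.9612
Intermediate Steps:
N(O, U) = -10 + O (N(O, U) = -7 + (-3 + O) = -10 + O)
x(H, W) = -56 (x(H, W) = (-10 - 4)*4 = -14*4 = -56)
d(q, K) = -36*q (d(q, K) = q*(-56 + 20) = q*(-36) = -36*q)
(3967343 + 710*(-1541))/(d(-1575, 1055) + 913592) = (3967343 + 710*(-1541))/(-36*(-1575) + 913592) = (3967343 - 1094110)/(56700 + 913592) = 2873233/970292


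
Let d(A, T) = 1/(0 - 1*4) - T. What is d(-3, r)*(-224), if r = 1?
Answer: 280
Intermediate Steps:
d(A, T) = -¼ - T (d(A, T) = 1/(0 - 4) - T = 1/(-4) - T = -¼ - T)
d(-3, r)*(-224) = (-¼ - 1*1)*(-224) = (-¼ - 1)*(-224) = -5/4*(-224) = 280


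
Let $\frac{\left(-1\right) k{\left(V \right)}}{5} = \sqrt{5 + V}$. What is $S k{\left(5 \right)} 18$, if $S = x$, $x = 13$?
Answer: $- 1170 \sqrt{10} \approx -3699.9$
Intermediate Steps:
$k{\left(V \right)} = - 5 \sqrt{5 + V}$
$S = 13$
$S k{\left(5 \right)} 18 = 13 \left(- 5 \sqrt{5 + 5}\right) 18 = 13 \left(- 5 \sqrt{10}\right) 18 = - 65 \sqrt{10} \cdot 18 = - 1170 \sqrt{10}$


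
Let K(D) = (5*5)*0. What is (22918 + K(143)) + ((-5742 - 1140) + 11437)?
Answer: 27473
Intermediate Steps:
K(D) = 0 (K(D) = 25*0 = 0)
(22918 + K(143)) + ((-5742 - 1140) + 11437) = (22918 + 0) + ((-5742 - 1140) + 11437) = 22918 + (-6882 + 11437) = 22918 + 4555 = 27473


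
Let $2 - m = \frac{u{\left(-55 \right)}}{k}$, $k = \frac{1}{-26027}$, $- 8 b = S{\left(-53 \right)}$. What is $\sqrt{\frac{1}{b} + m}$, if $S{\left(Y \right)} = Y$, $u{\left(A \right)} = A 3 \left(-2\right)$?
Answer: $\frac{2 \sqrt{6031563558}}{53} \approx 2930.7$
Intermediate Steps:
$u{\left(A \right)} = - 6 A$ ($u{\left(A \right)} = 3 A \left(-2\right) = - 6 A$)
$b = \frac{53}{8}$ ($b = \left(- \frac{1}{8}\right) \left(-53\right) = \frac{53}{8} \approx 6.625$)
$k = - \frac{1}{26027} \approx -3.8422 \cdot 10^{-5}$
$m = 8588912$ ($m = 2 - \frac{\left(-6\right) \left(-55\right)}{- \frac{1}{26027}} = 2 - 330 \left(-26027\right) = 2 - -8588910 = 2 + 8588910 = 8588912$)
$\sqrt{\frac{1}{b} + m} = \sqrt{\frac{1}{\frac{53}{8}} + 8588912} = \sqrt{\frac{8}{53} + 8588912} = \sqrt{\frac{455212344}{53}} = \frac{2 \sqrt{6031563558}}{53}$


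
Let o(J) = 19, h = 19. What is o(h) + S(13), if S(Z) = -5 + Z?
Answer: 27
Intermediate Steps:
o(h) + S(13) = 19 + (-5 + 13) = 19 + 8 = 27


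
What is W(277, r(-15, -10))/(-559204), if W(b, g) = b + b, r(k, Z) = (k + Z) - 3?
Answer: -277/279602 ≈ -0.00099069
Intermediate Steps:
r(k, Z) = -3 + Z + k (r(k, Z) = (Z + k) - 3 = -3 + Z + k)
W(b, g) = 2*b
W(277, r(-15, -10))/(-559204) = (2*277)/(-559204) = 554*(-1/559204) = -277/279602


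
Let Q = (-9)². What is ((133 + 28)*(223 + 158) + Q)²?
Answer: 3772662084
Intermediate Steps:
Q = 81
((133 + 28)*(223 + 158) + Q)² = ((133 + 28)*(223 + 158) + 81)² = (161*381 + 81)² = (61341 + 81)² = 61422² = 3772662084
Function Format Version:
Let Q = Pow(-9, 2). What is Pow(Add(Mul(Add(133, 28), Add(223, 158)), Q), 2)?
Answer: 3772662084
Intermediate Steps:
Q = 81
Pow(Add(Mul(Add(133, 28), Add(223, 158)), Q), 2) = Pow(Add(Mul(Add(133, 28), Add(223, 158)), 81), 2) = Pow(Add(Mul(161, 381), 81), 2) = Pow(Add(61341, 81), 2) = Pow(61422, 2) = 3772662084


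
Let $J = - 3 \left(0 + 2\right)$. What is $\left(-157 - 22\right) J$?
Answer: $1074$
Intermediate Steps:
$J = -6$ ($J = \left(-3\right) 2 = -6$)
$\left(-157 - 22\right) J = \left(-157 - 22\right) \left(-6\right) = \left(-179\right) \left(-6\right) = 1074$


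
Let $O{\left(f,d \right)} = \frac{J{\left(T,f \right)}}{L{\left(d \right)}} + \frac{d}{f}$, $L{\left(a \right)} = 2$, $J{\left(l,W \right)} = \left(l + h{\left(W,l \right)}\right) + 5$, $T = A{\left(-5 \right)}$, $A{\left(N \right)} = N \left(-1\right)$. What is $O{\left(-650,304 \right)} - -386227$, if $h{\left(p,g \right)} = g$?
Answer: $\frac{251052121}{650} \approx 3.8623 \cdot 10^{5}$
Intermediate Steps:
$A{\left(N \right)} = - N$
$T = 5$ ($T = \left(-1\right) \left(-5\right) = 5$)
$J{\left(l,W \right)} = 5 + 2 l$ ($J{\left(l,W \right)} = \left(l + l\right) + 5 = 2 l + 5 = 5 + 2 l$)
$O{\left(f,d \right)} = \frac{15}{2} + \frac{d}{f}$ ($O{\left(f,d \right)} = \frac{5 + 2 \cdot 5}{2} + \frac{d}{f} = \left(5 + 10\right) \frac{1}{2} + \frac{d}{f} = 15 \cdot \frac{1}{2} + \frac{d}{f} = \frac{15}{2} + \frac{d}{f}$)
$O{\left(-650,304 \right)} - -386227 = \left(\frac{15}{2} + \frac{304}{-650}\right) - -386227 = \left(\frac{15}{2} + 304 \left(- \frac{1}{650}\right)\right) + 386227 = \left(\frac{15}{2} - \frac{152}{325}\right) + 386227 = \frac{4571}{650} + 386227 = \frac{251052121}{650}$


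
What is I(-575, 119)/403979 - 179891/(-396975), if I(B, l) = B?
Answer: 72443925664/160369563525 ≈ 0.45173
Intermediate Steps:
I(-575, 119)/403979 - 179891/(-396975) = -575/403979 - 179891/(-396975) = -575*1/403979 - 179891*(-1/396975) = -575/403979 + 179891/396975 = 72443925664/160369563525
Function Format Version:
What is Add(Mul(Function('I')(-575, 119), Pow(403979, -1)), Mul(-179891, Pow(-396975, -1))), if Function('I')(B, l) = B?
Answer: Rational(72443925664, 160369563525) ≈ 0.45173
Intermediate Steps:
Add(Mul(Function('I')(-575, 119), Pow(403979, -1)), Mul(-179891, Pow(-396975, -1))) = Add(Mul(-575, Pow(403979, -1)), Mul(-179891, Pow(-396975, -1))) = Add(Mul(-575, Rational(1, 403979)), Mul(-179891, Rational(-1, 396975))) = Add(Rational(-575, 403979), Rational(179891, 396975)) = Rational(72443925664, 160369563525)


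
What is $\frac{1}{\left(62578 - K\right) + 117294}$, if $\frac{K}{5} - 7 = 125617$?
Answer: $- \frac{1}{448248} \approx -2.2309 \cdot 10^{-6}$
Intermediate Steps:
$K = 628120$ ($K = 35 + 5 \cdot 125617 = 35 + 628085 = 628120$)
$\frac{1}{\left(62578 - K\right) + 117294} = \frac{1}{\left(62578 - 628120\right) + 117294} = \frac{1}{-565542 + 117294} = \frac{1}{-448248} = - \frac{1}{448248}$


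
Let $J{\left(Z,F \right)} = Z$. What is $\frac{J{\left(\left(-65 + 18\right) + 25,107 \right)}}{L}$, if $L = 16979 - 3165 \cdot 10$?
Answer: $\frac{22}{14671} \approx 0.0014996$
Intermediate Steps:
$L = -14671$ ($L = 16979 - 31650 = -14671$)
$\frac{J{\left(\left(-65 + 18\right) + 25,107 \right)}}{L} = \frac{\left(-65 + 18\right) + 25}{-14671} = \left(-47 + 25\right) \left(- \frac{1}{14671}\right) = \left(-22\right) \left(- \frac{1}{14671}\right) = \frac{22}{14671}$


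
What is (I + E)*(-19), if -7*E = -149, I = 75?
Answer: -12806/7 ≈ -1829.4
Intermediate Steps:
E = 149/7 (E = -1/7*(-149) = 149/7 ≈ 21.286)
(I + E)*(-19) = (75 + 149/7)*(-19) = (674/7)*(-19) = -12806/7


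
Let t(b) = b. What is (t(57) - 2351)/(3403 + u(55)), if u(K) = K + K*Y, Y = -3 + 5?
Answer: -1147/1784 ≈ -0.64294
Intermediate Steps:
Y = 2
u(K) = 3*K (u(K) = K + K*2 = K + 2*K = 3*K)
(t(57) - 2351)/(3403 + u(55)) = (57 - 2351)/(3403 + 3*55) = -2294/(3403 + 165) = -2294/3568 = -2294*1/3568 = -1147/1784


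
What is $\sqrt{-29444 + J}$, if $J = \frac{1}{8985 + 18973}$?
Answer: $\frac{i \sqrt{23014895623258}}{27958} \approx 171.59 i$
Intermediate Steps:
$J = \frac{1}{27958} \approx 3.5768 \cdot 10^{-5}$
$\sqrt{-29444 + J} = \sqrt{-29444 + \frac{1}{27958}} = \sqrt{- \frac{823195351}{27958}} = \frac{i \sqrt{23014895623258}}{27958}$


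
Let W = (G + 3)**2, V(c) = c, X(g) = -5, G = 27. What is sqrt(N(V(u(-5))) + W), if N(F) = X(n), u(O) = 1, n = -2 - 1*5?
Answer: sqrt(895) ≈ 29.917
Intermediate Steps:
n = -7 (n = -2 - 5 = -7)
N(F) = -5
W = 900 (W = (27 + 3)**2 = 30**2 = 900)
sqrt(N(V(u(-5))) + W) = sqrt(-5 + 900) = sqrt(895)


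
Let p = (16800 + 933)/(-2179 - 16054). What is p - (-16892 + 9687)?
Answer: 131351032/18233 ≈ 7204.0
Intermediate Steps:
p = -17733/18233 (p = 17733/(-18233) = 17733*(-1/18233) = -17733/18233 ≈ -0.97258)
p - (-16892 + 9687) = -17733/18233 - (-16892 + 9687) = -17733/18233 - 1*(-7205) = -17733/18233 + 7205 = 131351032/18233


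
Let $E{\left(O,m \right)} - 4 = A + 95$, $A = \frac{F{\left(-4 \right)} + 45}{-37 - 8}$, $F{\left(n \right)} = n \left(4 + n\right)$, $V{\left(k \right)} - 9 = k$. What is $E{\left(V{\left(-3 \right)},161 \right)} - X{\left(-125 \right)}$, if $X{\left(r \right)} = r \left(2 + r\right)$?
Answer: $-15277$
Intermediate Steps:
$V{\left(k \right)} = 9 + k$
$A = -1$ ($A = \frac{- 4 \left(4 - 4\right) + 45}{-37 - 8} = \frac{\left(-4\right) 0 + 45}{-45} = \left(0 + 45\right) \left(- \frac{1}{45}\right) = 45 \left(- \frac{1}{45}\right) = -1$)
$E{\left(O,m \right)} = 98$ ($E{\left(O,m \right)} = 4 + \left(-1 + 95\right) = 4 + 94 = 98$)
$E{\left(V{\left(-3 \right)},161 \right)} - X{\left(-125 \right)} = 98 - - 125 \left(2 - 125\right) = 98 - \left(-125\right) \left(-123\right) = 98 - 15375 = -15277$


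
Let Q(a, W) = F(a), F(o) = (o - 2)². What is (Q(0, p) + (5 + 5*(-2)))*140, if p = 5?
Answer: -140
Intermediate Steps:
F(o) = (-2 + o)²
Q(a, W) = (-2 + a)²
(Q(0, p) + (5 + 5*(-2)))*140 = ((-2 + 0)² + (5 + 5*(-2)))*140 = ((-2)² + (5 - 10))*140 = (4 - 5)*140 = -1*140 = -140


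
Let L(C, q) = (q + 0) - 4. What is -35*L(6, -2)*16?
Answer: 3360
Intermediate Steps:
L(C, q) = -4 + q (L(C, q) = q - 4 = -4 + q)
-35*L(6, -2)*16 = -35*(-4 - 2)*16 = -35*(-6)*16 = 210*16 = 3360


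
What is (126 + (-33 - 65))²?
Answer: 784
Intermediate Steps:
(126 + (-33 - 65))² = (126 - 98)² = 28² = 784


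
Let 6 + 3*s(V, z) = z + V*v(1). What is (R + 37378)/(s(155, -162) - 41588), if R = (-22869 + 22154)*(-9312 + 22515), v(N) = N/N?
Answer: 28208301/124777 ≈ 226.07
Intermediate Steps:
v(N) = 1
R = -9440145 (R = -715*13203 = -9440145)
s(V, z) = -2 + V/3 + z/3 (s(V, z) = -2 + (z + V*1)/3 = -2 + (z + V)/3 = -2 + (V + z)/3 = -2 + (V/3 + z/3) = -2 + V/3 + z/3)
(R + 37378)/(s(155, -162) - 41588) = (-9440145 + 37378)/((-2 + (⅓)*155 + (⅓)*(-162)) - 41588) = -9402767/((-2 + 155/3 - 54) - 41588) = -9402767/(-13/3 - 41588) = -9402767/(-124777/3) = -9402767*(-3/124777) = 28208301/124777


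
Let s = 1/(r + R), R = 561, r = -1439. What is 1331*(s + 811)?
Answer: 947747867/878 ≈ 1.0794e+6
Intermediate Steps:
s = -1/878 (s = 1/(-1439 + 561) = 1/(-878) = -1/878 ≈ -0.0011390)
1331*(s + 811) = 1331*(-1/878 + 811) = 1331*(712057/878) = 947747867/878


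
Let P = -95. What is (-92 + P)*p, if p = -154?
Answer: 28798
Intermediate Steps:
(-92 + P)*p = (-92 - 95)*(-154) = -187*(-154) = 28798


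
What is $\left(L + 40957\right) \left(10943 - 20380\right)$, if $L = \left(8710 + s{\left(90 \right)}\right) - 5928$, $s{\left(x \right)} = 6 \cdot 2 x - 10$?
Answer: $-422862533$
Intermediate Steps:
$s{\left(x \right)} = -10 + 12 x$ ($s{\left(x \right)} = 12 x - 10 = -10 + 12 x$)
$L = 3852$ ($L = \left(8710 + \left(-10 + 12 \cdot 90\right)\right) - 5928 = \left(8710 + \left(-10 + 1080\right)\right) - 5928 = \left(8710 + 1070\right) - 5928 = 9780 - 5928 = 3852$)
$\left(L + 40957\right) \left(10943 - 20380\right) = \left(3852 + 40957\right) \left(10943 - 20380\right) = 44809 \left(-9437\right) = -422862533$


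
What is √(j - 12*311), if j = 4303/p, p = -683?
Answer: I*√1743875897/683 ≈ 61.142*I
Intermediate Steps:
j = -4303/683 (j = 4303/(-683) = 4303*(-1/683) = -4303/683 ≈ -6.3001)
√(j - 12*311) = √(-4303/683 - 12*311) = √(-4303/683 - 3732) = √(-2553259/683) = I*√1743875897/683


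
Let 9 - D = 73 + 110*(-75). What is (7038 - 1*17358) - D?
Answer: -18506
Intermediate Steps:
D = 8186 (D = 9 - (73 + 110*(-75)) = 9 - (73 - 8250) = 9 - 1*(-8177) = 9 + 8177 = 8186)
(7038 - 1*17358) - D = (7038 - 1*17358) - 1*8186 = (7038 - 17358) - 8186 = -10320 - 8186 = -18506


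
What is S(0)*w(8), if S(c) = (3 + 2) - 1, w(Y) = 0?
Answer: 0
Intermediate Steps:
S(c) = 4 (S(c) = 5 - 1 = 4)
S(0)*w(8) = 4*0 = 0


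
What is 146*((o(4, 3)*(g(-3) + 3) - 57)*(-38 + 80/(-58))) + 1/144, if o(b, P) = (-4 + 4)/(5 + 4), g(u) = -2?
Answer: 1368536285/4176 ≈ 3.2771e+5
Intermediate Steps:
o(b, P) = 0 (o(b, P) = 0/9 = 0*(1/9) = 0)
146*((o(4, 3)*(g(-3) + 3) - 57)*(-38 + 80/(-58))) + 1/144 = 146*((0*(-2 + 3) - 57)*(-38 + 80/(-58))) + 1/144 = 146*((0*1 - 57)*(-38 + 80*(-1/58))) + 1/144 = 146*((0 - 57)*(-38 - 40/29)) + 1/144 = 146*(-57*(-1142/29)) + 1/144 = 146*(65094/29) + 1/144 = 9503724/29 + 1/144 = 1368536285/4176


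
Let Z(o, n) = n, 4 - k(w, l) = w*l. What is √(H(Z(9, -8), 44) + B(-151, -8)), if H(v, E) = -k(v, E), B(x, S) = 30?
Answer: I*√326 ≈ 18.055*I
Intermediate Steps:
k(w, l) = 4 - l*w (k(w, l) = 4 - w*l = 4 - l*w)
H(v, E) = -4 + E*v (H(v, E) = -(4 - E*v) = -4 + E*v)
√(H(Z(9, -8), 44) + B(-151, -8)) = √((-4 + 44*(-8)) + 30) = √((-4 - 352) + 30) = √(-356 + 30) = √(-326) = I*√326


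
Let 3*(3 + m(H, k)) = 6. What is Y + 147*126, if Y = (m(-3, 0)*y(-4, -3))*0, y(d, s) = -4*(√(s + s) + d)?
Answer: 18522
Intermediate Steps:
m(H, k) = -1 (m(H, k) = -3 + (⅓)*6 = -3 + 2 = -1)
y(d, s) = -4*d - 4*√2*√s (y(d, s) = -4*(√(2*s) + d) = -4*(√2*√s + d) = -4*(d + √2*√s) = -4*d - 4*√2*√s)
Y = 0 (Y = -(-4*(-4) - 4*√2*√(-3))*0 = -(16 - 4*√2*I*√3)*0 = -(16 - 4*I*√6)*0 = (-16 + 4*I*√6)*0 = 0)
Y + 147*126 = 0 + 147*126 = 0 + 18522 = 18522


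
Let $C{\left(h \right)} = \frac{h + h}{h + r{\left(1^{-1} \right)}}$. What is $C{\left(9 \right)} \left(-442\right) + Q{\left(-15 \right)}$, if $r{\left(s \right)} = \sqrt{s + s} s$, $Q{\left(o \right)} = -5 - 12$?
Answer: $- \frac{72947}{79} + \frac{7956 \sqrt{2}}{79} \approx -780.96$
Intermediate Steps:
$Q{\left(o \right)} = -17$ ($Q{\left(o \right)} = -5 - 12 = -17$)
$r{\left(s \right)} = \sqrt{2} s^{\frac{3}{2}}$ ($r{\left(s \right)} = \sqrt{2 s} s = \sqrt{2} \sqrt{s} s = \sqrt{2} s^{\frac{3}{2}}$)
$C{\left(h \right)} = \frac{2 h}{h + \sqrt{2}}$ ($C{\left(h \right)} = \frac{h + h}{h + \sqrt{2} \left(1^{-1}\right)^{\frac{3}{2}}} = \frac{2 h}{h + \sqrt{2} \cdot 1^{\frac{3}{2}}} = \frac{2 h}{h + \sqrt{2} \cdot 1} = \frac{2 h}{h + \sqrt{2}}$)
$C{\left(9 \right)} \left(-442\right) + Q{\left(-15 \right)} = 2 \cdot 9 \frac{1}{9 + \sqrt{2}} \left(-442\right) - 17 = \frac{18}{9 + \sqrt{2}} \left(-442\right) - 17 = - \frac{7956}{9 + \sqrt{2}} - 17 = -17 - \frac{7956}{9 + \sqrt{2}}$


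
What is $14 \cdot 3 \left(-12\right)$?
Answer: $-504$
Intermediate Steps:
$14 \cdot 3 \left(-12\right) = 42 \left(-12\right) = -504$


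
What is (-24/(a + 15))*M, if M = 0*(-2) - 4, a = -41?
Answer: -48/13 ≈ -3.6923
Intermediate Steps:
M = -4 (M = 0 - 4 = -4)
(-24/(a + 15))*M = (-24/(-41 + 15))*(-4) = (-24/(-26))*(-4) = -1/26*(-24)*(-4) = (12/13)*(-4) = -48/13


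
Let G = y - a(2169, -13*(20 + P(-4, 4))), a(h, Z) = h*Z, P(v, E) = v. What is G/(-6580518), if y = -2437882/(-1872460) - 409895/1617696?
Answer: -341643659891014123/4983214145504454720 ≈ -0.068559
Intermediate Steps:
a(h, Z) = Z*h
y = 794059992043/757267763040 (y = -2437882*(-1/1872460) - 409895*1/1617696 = 1218941/936230 - 409895/1617696 = 794059992043/757267763040 ≈ 1.0486)
G = 341643659891014123/757267763040 (G = 794059992043/757267763040 - (-13*(20 - 4))*2169 = 794059992043/757267763040 - (-13*16)*2169 = 794059992043/757267763040 - (-208)*2169 = 794059992043/757267763040 - 1*(-451152) = 794059992043/757267763040 + 451152 = 341643659891014123/757267763040 ≈ 4.5115e+5)
G/(-6580518) = (341643659891014123/757267763040)/(-6580518) = (341643659891014123/757267763040)*(-1/6580518) = -341643659891014123/4983214145504454720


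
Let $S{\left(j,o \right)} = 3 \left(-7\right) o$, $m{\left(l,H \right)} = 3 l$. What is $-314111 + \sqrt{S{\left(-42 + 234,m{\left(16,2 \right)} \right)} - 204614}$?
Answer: $-314111 + i \sqrt{205622} \approx -3.1411 \cdot 10^{5} + 453.46 i$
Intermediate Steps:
$S{\left(j,o \right)} = - 21 o$
$-314111 + \sqrt{S{\left(-42 + 234,m{\left(16,2 \right)} \right)} - 204614} = -314111 + \sqrt{- 21 \cdot 3 \cdot 16 - 204614} = -314111 + \sqrt{\left(-21\right) 48 - 204614} = -314111 + \sqrt{-1008 - 204614} = -314111 + \sqrt{-205622} = -314111 + i \sqrt{205622}$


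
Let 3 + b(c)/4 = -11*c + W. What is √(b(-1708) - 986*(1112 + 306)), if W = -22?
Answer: 2*I*√330774 ≈ 1150.3*I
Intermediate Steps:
b(c) = -100 - 44*c (b(c) = -12 + 4*(-11*c - 22) = -12 + 4*(-22 - 11*c) = -12 + (-88 - 44*c) = -100 - 44*c)
√(b(-1708) - 986*(1112 + 306)) = √((-100 - 44*(-1708)) - 986*(1112 + 306)) = √((-100 + 75152) - 986*1418) = √(75052 - 1398148) = √(-1323096) = 2*I*√330774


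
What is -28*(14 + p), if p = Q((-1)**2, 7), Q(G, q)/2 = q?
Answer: -784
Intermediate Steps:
Q(G, q) = 2*q
p = 14 (p = 2*7 = 14)
-28*(14 + p) = -28*(14 + 14) = -28*28 = -784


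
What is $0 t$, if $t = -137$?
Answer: $0$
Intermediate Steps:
$0 t = 0 \left(-137\right) = 0$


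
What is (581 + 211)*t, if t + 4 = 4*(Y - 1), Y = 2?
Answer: 0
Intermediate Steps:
t = 0 (t = -4 + 4*(2 - 1) = -4 + 4*1 = -4 + 4 = 0)
(581 + 211)*t = (581 + 211)*0 = 792*0 = 0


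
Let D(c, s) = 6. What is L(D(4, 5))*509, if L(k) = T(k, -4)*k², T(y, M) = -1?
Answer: -18324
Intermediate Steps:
L(k) = -k²
L(D(4, 5))*509 = -1*6²*509 = -1*36*509 = -36*509 = -18324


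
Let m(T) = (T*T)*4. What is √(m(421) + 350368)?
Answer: 2*√264833 ≈ 1029.2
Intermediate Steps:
m(T) = 4*T² (m(T) = T²*4 = 4*T²)
√(m(421) + 350368) = √(4*421² + 350368) = √(4*177241 + 350368) = √(708964 + 350368) = √1059332 = 2*√264833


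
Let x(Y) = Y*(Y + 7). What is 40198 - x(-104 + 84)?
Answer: 39938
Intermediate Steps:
x(Y) = Y*(7 + Y)
40198 - x(-104 + 84) = 40198 - (-104 + 84)*(7 + (-104 + 84)) = 40198 - (-20)*(7 - 20) = 40198 - (-20)*(-13) = 40198 - 1*260 = 40198 - 260 = 39938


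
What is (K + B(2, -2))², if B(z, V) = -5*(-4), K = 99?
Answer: 14161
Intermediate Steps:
B(z, V) = 20
(K + B(2, -2))² = (99 + 20)² = 119² = 14161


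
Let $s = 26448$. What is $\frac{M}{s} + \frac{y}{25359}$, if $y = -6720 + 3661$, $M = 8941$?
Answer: $\frac{48610129}{223564944} \approx 0.21743$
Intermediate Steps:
$y = -3059$
$\frac{M}{s} + \frac{y}{25359} = \frac{8941}{26448} - \frac{3059}{25359} = \frac{48610129}{223564944}$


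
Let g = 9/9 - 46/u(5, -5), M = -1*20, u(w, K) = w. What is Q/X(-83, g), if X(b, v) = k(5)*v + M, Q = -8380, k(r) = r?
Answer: 8380/61 ≈ 137.38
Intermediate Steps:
M = -20
g = -41/5 (g = 9/9 - 46/5 = 9*(1/9) - 46*1/5 = 1 - 46/5 = -41/5 ≈ -8.2000)
X(b, v) = -20 + 5*v (X(b, v) = 5*v - 20 = -20 + 5*v)
Q/X(-83, g) = -8380/(-20 + 5*(-41/5)) = -8380/(-20 - 41) = -8380/(-61) = -8380*(-1/61) = 8380/61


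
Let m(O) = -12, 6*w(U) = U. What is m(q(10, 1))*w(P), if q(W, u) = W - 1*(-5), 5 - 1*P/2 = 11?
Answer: 24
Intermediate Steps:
P = -12 (P = 10 - 2*11 = 10 - 22 = -12)
q(W, u) = 5 + W (q(W, u) = W + 5 = 5 + W)
w(U) = U/6
m(q(10, 1))*w(P) = -2*(-12) = -12*(-2) = 24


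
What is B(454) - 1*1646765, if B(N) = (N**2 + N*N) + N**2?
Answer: -1028417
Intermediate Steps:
B(N) = 3*N**2 (B(N) = (N**2 + N**2) + N**2 = 2*N**2 + N**2 = 3*N**2)
B(454) - 1*1646765 = 3*454**2 - 1*1646765 = 3*206116 - 1646765 = 618348 - 1646765 = -1028417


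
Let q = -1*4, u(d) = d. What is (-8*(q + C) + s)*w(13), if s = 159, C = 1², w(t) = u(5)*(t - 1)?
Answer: 10980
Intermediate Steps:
w(t) = -5 + 5*t (w(t) = 5*(t - 1) = 5*(-1 + t) = -5 + 5*t)
q = -4
C = 1
(-8*(q + C) + s)*w(13) = (-8*(-4 + 1) + 159)*(-5 + 5*13) = (-8*(-3) + 159)*(-5 + 65) = (24 + 159)*60 = 183*60 = 10980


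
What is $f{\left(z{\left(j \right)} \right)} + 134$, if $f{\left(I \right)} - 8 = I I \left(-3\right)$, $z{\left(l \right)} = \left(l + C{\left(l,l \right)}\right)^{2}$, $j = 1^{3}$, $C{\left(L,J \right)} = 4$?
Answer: $-1733$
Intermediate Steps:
$j = 1$
$z{\left(l \right)} = \left(4 + l\right)^{2}$ ($z{\left(l \right)} = \left(l + 4\right)^{2} = \left(4 + l\right)^{2}$)
$f{\left(I \right)} = 8 - 3 I^{2}$ ($f{\left(I \right)} = 8 + I I \left(-3\right) = 8 + I^{2} \left(-3\right) = 8 - 3 I^{2}$)
$f{\left(z{\left(j \right)} \right)} + 134 = \left(8 - 3 \left(\left(4 + 1\right)^{2}\right)^{2}\right) + 134 = \left(8 - 3 \left(5^{2}\right)^{2}\right) + 134 = \left(8 - 3 \cdot 25^{2}\right) + 134 = \left(8 - 1875\right) + 134 = -1867 + 134 = -1733$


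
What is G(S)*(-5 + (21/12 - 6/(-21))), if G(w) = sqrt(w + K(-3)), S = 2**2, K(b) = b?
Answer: -83/28 ≈ -2.9643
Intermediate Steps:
S = 4
G(w) = sqrt(-3 + w) (G(w) = sqrt(w - 3) = sqrt(-3 + w))
G(S)*(-5 + (21/12 - 6/(-21))) = sqrt(-3 + 4)*(-5 + (21/12 - 6/(-21))) = sqrt(1)*(-5 + (21*(1/12) - 6*(-1/21))) = 1*(-5 + (7/4 + 2/7)) = 1*(-5 + 57/28) = 1*(-83/28) = -83/28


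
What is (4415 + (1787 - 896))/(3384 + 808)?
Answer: 2653/2096 ≈ 1.2657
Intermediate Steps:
(4415 + (1787 - 896))/(3384 + 808) = (4415 + 891)/4192 = 5306*(1/4192) = 2653/2096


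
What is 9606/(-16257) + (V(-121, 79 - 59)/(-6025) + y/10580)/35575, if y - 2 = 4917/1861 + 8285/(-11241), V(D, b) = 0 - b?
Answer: -3038016971647107414739/5141479343598126848250 ≈ -0.59088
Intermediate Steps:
V(D, b) = -b
y = 81692614/20919501 (y = 2 + (4917/1861 + 8285/(-11241)) = 2 + (4917*(1/1861) + 8285*(-1/11241)) = 2 + (4917/1861 - 8285/11241) = 2 + 39853612/20919501 = 81692614/20919501 ≈ 3.9051)
9606/(-16257) + (V(-121, 79 - 59)/(-6025) + y/10580)/35575 = 9606/(-16257) + (-(79 - 59)/(-6025) + (81692614/20919501)/10580)/35575 = 9606*(-1/16257) + (-1*20*(-1/6025) + (81692614/20919501)*(1/10580))*(1/35575) = -3202/5419 + (-20*(-1/6025) + 40846307/110664160290)*(1/35575) = -3202/5419 + (4/1205 + 40846307/110664160290)*(1/35575) = -3202/5419 + (98375288219/26670062629890)*(1/35575) = -3202/5419 + 98375288219/948787478058336750 = -3038016971647107414739/5141479343598126848250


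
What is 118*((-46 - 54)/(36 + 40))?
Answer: -2950/19 ≈ -155.26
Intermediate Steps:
118*((-46 - 54)/(36 + 40)) = 118*(-100/76) = 118*(-100*1/76) = 118*(-25/19) = -2950/19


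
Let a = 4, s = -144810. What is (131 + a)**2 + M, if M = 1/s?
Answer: 2639162249/144810 ≈ 18225.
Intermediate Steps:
M = -1/144810 (M = 1/(-144810) = -1/144810 ≈ -6.9056e-6)
(131 + a)**2 + M = (131 + 4)**2 - 1/144810 = 135**2 - 1/144810 = 18225 - 1/144810 = 2639162249/144810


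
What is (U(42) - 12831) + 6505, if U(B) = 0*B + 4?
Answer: -6322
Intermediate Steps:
U(B) = 4 (U(B) = 0 + 4 = 4)
(U(42) - 12831) + 6505 = (4 - 12831) + 6505 = -12827 + 6505 = -6322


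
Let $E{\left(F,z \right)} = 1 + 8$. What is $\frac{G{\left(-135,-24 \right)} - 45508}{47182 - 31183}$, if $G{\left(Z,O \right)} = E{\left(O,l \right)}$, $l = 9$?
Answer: $- \frac{45499}{15999} \approx -2.8439$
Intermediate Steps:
$E{\left(F,z \right)} = 9$
$G{\left(Z,O \right)} = 9$
$\frac{G{\left(-135,-24 \right)} - 45508}{47182 - 31183} = \frac{9 - 45508}{47182 - 31183} = - \frac{45499}{15999}$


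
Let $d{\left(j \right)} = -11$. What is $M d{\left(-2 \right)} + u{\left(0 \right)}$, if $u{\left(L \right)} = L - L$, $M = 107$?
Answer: $-1177$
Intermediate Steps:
$u{\left(L \right)} = 0$
$M d{\left(-2 \right)} + u{\left(0 \right)} = 107 \left(-11\right) + 0 = -1177 + 0 = -1177$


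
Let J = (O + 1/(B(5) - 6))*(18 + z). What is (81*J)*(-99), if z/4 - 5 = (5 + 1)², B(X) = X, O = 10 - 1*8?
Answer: -1459458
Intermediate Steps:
O = 2 (O = 10 - 8 = 2)
z = 164 (z = 20 + 4*(5 + 1)² = 20 + 4*6² = 20 + 4*36 = 20 + 144 = 164)
J = 182 (J = (2 + 1/(5 - 6))*(18 + 164) = (2 + 1/(-1))*182 = (2 - 1)*182 = 1*182 = 182)
(81*J)*(-99) = (81*182)*(-99) = 14742*(-99) = -1459458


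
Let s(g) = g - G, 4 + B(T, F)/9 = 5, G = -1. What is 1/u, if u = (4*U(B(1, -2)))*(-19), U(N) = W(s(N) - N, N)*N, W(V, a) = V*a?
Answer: -1/6156 ≈ -0.00016244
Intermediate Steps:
B(T, F) = 9 (B(T, F) = -36 + 9*5 = -36 + 45 = 9)
s(g) = 1 + g (s(g) = g - 1*(-1) = g + 1 = 1 + g)
U(N) = N**2 (U(N) = (((1 + N) - N)*N)*N = (1*N)*N = N*N = N**2)
u = -6156 (u = (4*9**2)*(-19) = (4*81)*(-19) = 324*(-19) = -6156)
1/u = 1/(-6156) = -1/6156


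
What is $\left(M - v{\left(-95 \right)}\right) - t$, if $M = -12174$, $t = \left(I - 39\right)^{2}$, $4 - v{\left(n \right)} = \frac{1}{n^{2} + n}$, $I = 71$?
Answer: $- \frac{117893859}{8930} \approx -13202.0$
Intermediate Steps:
$v{\left(n \right)} = 4 - \frac{1}{n + n^{2}}$ ($v{\left(n \right)} = 4 - \frac{1}{n^{2} + n} = 4 - \frac{1}{n + n^{2}}$)
$t = 1024$ ($t = \left(71 - 39\right)^{2} = 32^{2} = 1024$)
$\left(M - v{\left(-95 \right)}\right) - t = \left(-12174 - \frac{-1 + 4 \left(-95\right) + 4 \left(-95\right)^{2}}{\left(-95\right) \left(1 - 95\right)}\right) - 1024 = \left(-12174 - - \frac{-1 - 380 + 4 \cdot 9025}{95 \left(-94\right)}\right) - 1024 = \left(-12174 - \left(- \frac{1}{95}\right) \left(- \frac{1}{94}\right) \left(-1 - 380 + 36100\right)\right) - 1024 = \left(-12174 - \left(- \frac{1}{95}\right) \left(- \frac{1}{94}\right) 35719\right) - 1024 = \left(-12174 - \frac{35719}{8930}\right) - 1024 = - \frac{108749539}{8930} - 1024 = - \frac{117893859}{8930}$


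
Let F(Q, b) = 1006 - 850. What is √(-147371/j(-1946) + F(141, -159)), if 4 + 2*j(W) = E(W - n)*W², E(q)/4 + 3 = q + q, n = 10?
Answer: √137157474595998898924366/29651552282 ≈ 12.490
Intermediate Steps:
F(Q, b) = 156
E(q) = -12 + 8*q (E(q) = -12 + 4*(q + q) = -12 + 4*(2*q) = -12 + 8*q)
j(W) = -2 + W²*(-92 + 8*W)/2 (j(W) = -2 + ((-12 + 8*(W - 1*10))*W²)/2 = -2 + ((-12 + 8*(W - 10))*W²)/2 = -2 + ((-12 + 8*(-10 + W))*W²)/2 = -2 + ((-12 + (-80 + 8*W))*W²)/2 = -2 + ((-92 + 8*W)*W²)/2 = -2 + (W²*(-92 + 8*W))/2 = -2 + W²*(-92 + 8*W)/2)
√(-147371/j(-1946) + F(141, -159)) = √(-147371/(-2 + 2*(-1946)²*(-23 + 2*(-1946))) + 156) = √(-147371/(-2 + 2*3786916*(-23 - 3892)) + 156) = √(-147371/(-2 + 2*3786916*(-3915)) + 156) = √(-147371/(-2 - 29651552280) + 156) = √(-147371/(-29651552282) + 156) = √(-147371*(-1/29651552282) + 156) = √(147371/29651552282 + 156) = √(4625642303363/29651552282) = √137157474595998898924366/29651552282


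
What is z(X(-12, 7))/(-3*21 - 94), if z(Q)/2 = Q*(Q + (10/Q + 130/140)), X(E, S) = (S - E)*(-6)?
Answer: -180602/1099 ≈ -164.33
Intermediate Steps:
X(E, S) = -6*S + 6*E
z(Q) = 2*Q*(13/14 + Q + 10/Q) (z(Q) = 2*(Q*(Q + (10/Q + 130/140))) = 2*(Q*(Q + (10/Q + 130*(1/140)))) = 2*(Q*(Q + (10/Q + 13/14))) = 2*(Q*(Q + (13/14 + 10/Q))) = 2*(Q*(13/14 + Q + 10/Q)) = 2*Q*(13/14 + Q + 10/Q))
z(X(-12, 7))/(-3*21 - 94) = (20 + 2*(-6*7 + 6*(-12))² + 13*(-6*7 + 6*(-12))/7)/(-3*21 - 94) = (20 + 2*(-42 - 72)² + 13*(-42 - 72)/7)/(-63 - 94) = (20 + 2*(-114)² + (13/7)*(-114))/(-157) = (20 + 2*12996 - 1482/7)*(-1/157) = (20 + 25992 - 1482/7)*(-1/157) = (180602/7)*(-1/157) = -180602/1099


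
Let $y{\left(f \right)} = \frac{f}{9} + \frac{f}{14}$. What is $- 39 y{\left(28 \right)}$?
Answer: $- \frac{598}{3} \approx -199.33$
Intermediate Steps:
$y{\left(f \right)} = \frac{23 f}{126}$ ($y{\left(f \right)} = f \frac{1}{9} + f \frac{1}{14} = \frac{f}{9} + \frac{f}{14} = \frac{23 f}{126}$)
$- 39 y{\left(28 \right)} = - 39 \cdot \frac{23}{126} \cdot 28 = \left(-39\right) \frac{46}{9} = - \frac{598}{3}$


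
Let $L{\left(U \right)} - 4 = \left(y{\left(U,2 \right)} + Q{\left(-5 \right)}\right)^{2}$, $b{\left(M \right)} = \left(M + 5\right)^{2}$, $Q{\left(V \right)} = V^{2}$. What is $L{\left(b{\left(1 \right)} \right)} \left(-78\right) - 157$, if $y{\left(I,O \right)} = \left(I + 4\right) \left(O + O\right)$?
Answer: $-2670019$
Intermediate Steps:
$b{\left(M \right)} = \left(5 + M\right)^{2}$
$y{\left(I,O \right)} = 2 O \left(4 + I\right)$ ($y{\left(I,O \right)} = \left(4 + I\right) 2 O = 2 O \left(4 + I\right)$)
$L{\left(U \right)} = 4 + \left(41 + 4 U\right)^{2}$ ($L{\left(U \right)} = 4 + \left(2 \cdot 2 \left(4 + U\right) + \left(-5\right)^{2}\right)^{2} = 4 + \left(\left(16 + 4 U\right) + 25\right)^{2} = 4 + \left(41 + 4 U\right)^{2}$)
$L{\left(b{\left(1 \right)} \right)} \left(-78\right) - 157 = \left(4 + \left(41 + 4 \left(5 + 1\right)^{2}\right)^{2}\right) \left(-78\right) - 157 = \left(4 + \left(41 + 4 \cdot 6^{2}\right)^{2}\right) \left(-78\right) - 157 = \left(4 + \left(41 + 4 \cdot 36\right)^{2}\right) \left(-78\right) - 157 = \left(4 + \left(41 + 144\right)^{2}\right) \left(-78\right) - 157 = \left(4 + 185^{2}\right) \left(-78\right) - 157 = \left(4 + 34225\right) \left(-78\right) - 157 = 34229 \left(-78\right) - 157 = -2669862 - 157 = -2670019$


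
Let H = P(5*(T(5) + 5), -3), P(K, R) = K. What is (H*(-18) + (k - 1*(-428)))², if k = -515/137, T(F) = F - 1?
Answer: 2793016801/18769 ≈ 1.4881e+5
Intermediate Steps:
T(F) = -1 + F
k = -515/137 (k = -515*1/137 = -515/137 ≈ -3.7591)
H = 45 (H = 5*((-1 + 5) + 5) = 5*(4 + 5) = 5*9 = 45)
(H*(-18) + (k - 1*(-428)))² = (45*(-18) + (-515/137 - 1*(-428)))² = (-810 + (-515/137 + 428))² = (-810 + 58121/137)² = (-52849/137)² = 2793016801/18769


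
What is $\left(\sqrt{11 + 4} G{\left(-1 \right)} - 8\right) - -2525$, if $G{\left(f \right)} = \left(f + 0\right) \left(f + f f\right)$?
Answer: $2517$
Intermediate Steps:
$G{\left(f \right)} = f \left(f + f^{2}\right)$
$\left(\sqrt{11 + 4} G{\left(-1 \right)} - 8\right) - -2525 = \left(\sqrt{11 + 4} \left(-1\right)^{2} \left(1 - 1\right) - 8\right) - -2525 = \left(\sqrt{15} \cdot 1 \cdot 0 - 8\right) + 2525 = \left(\sqrt{15} \cdot 0 - 8\right) + 2525 = \left(0 - 8\right) + 2525 = -8 + 2525 = 2517$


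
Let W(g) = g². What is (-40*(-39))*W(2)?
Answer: 6240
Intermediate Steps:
(-40*(-39))*W(2) = -40*(-39)*2² = 1560*4 = 6240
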